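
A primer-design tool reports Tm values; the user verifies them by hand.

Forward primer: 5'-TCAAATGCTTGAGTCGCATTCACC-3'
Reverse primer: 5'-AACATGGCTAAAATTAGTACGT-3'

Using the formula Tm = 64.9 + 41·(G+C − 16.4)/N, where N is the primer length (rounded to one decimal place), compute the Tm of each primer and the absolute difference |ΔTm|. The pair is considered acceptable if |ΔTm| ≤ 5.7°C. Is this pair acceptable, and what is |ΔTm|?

Forward: G+C = 11, N = 24 → Tm = 64.9 + 41·(11 − 16.4)/24 = 55.7°C.
Reverse: G+C = 7, N = 22 → Tm = 64.9 + 41·(7 − 16.4)/22 = 47.4°C.
|ΔTm| = |55.7 − 47.4| = 8.3°C, > 5.7°C.

|ΔTm| = 8.3°C; the pair is not acceptable.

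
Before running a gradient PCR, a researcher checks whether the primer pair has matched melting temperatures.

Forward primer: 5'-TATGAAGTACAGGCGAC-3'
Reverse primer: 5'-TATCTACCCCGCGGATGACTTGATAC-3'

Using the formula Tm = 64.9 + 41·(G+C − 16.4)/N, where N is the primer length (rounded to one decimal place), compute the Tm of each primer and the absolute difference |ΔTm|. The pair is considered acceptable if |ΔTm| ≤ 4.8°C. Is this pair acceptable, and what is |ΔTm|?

Forward: G+C = 8, N = 17 → Tm = 64.9 + 41·(8 − 16.4)/17 = 44.6°C.
Reverse: G+C = 13, N = 26 → Tm = 64.9 + 41·(13 − 16.4)/26 = 59.5°C.
|ΔTm| = |44.6 − 59.5| = 14.9°C, > 4.8°C.

|ΔTm| = 14.9°C; the pair is not acceptable.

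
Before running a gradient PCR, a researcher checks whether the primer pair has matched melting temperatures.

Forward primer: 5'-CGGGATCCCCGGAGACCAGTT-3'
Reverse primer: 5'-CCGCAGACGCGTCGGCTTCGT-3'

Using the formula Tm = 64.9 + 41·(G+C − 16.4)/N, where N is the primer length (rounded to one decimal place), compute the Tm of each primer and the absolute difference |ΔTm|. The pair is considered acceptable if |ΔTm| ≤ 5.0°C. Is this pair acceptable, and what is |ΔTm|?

Forward: G+C = 14, N = 21 → Tm = 64.9 + 41·(14 − 16.4)/21 = 60.2°C.
Reverse: G+C = 15, N = 21 → Tm = 64.9 + 41·(15 − 16.4)/21 = 62.2°C.
|ΔTm| = |60.2 − 62.2| = 2.0°C, ≤ 5.0°C.

|ΔTm| = 2.0°C; the pair is acceptable.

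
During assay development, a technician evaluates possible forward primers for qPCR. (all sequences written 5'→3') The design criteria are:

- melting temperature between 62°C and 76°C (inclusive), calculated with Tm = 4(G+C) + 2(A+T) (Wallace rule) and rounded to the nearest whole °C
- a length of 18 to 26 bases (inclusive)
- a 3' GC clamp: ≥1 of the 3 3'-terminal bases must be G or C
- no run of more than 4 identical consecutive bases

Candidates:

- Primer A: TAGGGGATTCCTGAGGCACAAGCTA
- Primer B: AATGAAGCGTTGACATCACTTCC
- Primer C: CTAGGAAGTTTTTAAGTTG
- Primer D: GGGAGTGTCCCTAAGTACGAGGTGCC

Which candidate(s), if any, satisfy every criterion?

Primer A (25 nt, A=7 T=5 G=8 C=5): Tm = 2·12 + 4·13 = 76°C ✓; length 25 ✓; 3' end CTA has 1 G/C ✓; longest run = 4 ✓ — passes.
Primer B (23 nt, A=7 T=6 G=4 C=6): Tm = 2·13 + 4·10 = 66°C ✓; length 23 ✓; 3' end TCC has 2 G/C ✓; longest run = 2 ✓ — passes.
Primer C (19 nt, A=5 T=8 G=5 C=1): Tm = 2·13 + 4·6 = 50°C, outside 62–76°C ✗; length 19 ✓; 3' end TTG has 1 G/C ✓; longest run = 5, exceeds 4 ✗ — fails.
Primer D (26 nt, A=5 T=5 G=10 C=6): Tm = 2·10 + 4·16 = 84°C, outside 62–76°C ✗; length 26 ✓; 3' end GCC has 3 G/C ✓; longest run = 3 ✓ — fails.

Primer A and Primer B.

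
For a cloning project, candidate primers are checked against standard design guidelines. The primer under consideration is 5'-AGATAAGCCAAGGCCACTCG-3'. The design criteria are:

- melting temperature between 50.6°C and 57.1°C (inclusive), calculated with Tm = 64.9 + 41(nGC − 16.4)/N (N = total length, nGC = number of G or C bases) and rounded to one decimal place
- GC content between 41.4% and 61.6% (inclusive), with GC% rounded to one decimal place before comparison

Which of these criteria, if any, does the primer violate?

Base counts: A=7, T=2, G=5, C=6 (length 20).
Tm: Tm = 64.9 + 41·(11 − 16.4)/20 = 53.8°C ✓
GC content: GC 11/20 = 55.0% ✓

Meets all criteria.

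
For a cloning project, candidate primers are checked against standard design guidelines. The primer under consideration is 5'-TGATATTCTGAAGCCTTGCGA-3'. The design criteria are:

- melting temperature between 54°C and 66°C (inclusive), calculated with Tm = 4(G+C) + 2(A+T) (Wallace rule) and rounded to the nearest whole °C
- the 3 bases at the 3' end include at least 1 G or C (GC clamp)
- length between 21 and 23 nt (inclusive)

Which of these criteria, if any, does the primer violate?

Meets all criteria.

Base counts: A=5, T=7, G=5, C=4 (length 21).
Tm: Tm = 2·12 + 4·9 = 60°C ✓
GC clamp: 3' end CGA has 2 G/C ✓
length: length 21 ✓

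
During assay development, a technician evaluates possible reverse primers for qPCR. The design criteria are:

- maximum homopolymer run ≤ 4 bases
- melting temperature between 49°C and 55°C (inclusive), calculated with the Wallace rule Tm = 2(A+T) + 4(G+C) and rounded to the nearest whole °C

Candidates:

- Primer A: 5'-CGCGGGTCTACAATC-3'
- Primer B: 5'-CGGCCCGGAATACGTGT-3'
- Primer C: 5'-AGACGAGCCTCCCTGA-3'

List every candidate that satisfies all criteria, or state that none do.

Primer C only.

Primer A (15 nt, A=3 T=3 G=4 C=5): longest run = 3 ✓; Tm = 2·6 + 4·9 = 48°C, outside 49–55°C ✗ — fails.
Primer B (17 nt, A=3 T=3 G=6 C=5): longest run = 3 ✓; Tm = 2·6 + 4·11 = 56°C, outside 49–55°C ✗ — fails.
Primer C (16 nt, A=4 T=2 G=4 C=6): longest run = 3 ✓; Tm = 2·6 + 4·10 = 52°C ✓ — passes.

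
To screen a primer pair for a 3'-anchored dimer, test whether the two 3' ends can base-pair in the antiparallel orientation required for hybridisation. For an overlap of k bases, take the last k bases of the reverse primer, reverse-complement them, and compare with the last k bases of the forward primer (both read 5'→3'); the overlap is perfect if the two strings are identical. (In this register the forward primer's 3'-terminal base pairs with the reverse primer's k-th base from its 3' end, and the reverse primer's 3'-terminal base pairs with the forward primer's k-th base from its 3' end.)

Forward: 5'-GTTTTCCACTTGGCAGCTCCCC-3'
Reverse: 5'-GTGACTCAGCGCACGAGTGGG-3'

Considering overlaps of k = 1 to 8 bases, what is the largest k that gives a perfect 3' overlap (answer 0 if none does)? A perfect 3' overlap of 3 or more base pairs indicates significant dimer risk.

Last 8 bases (5'→3') — forward …AGCTCCCC, reverse …CGAGTGGG.
Reverse complement of the reverse primer's last 8 bases: CCCACTCG; its first k bases are the reverse complement of the reverse primer's last k bases, so a perfect k-base overlap needs the forward primer's last k bases to equal them.
Comparing (forward last k vs required): k=1: C vs C ✓; k=2: CC vs CC ✓; k=3: CCC vs CCC ✓; k=4: CCCC vs CCCA ✗; k=5: TCCCC vs CCCAC ✗; k=6: CTCCCC vs CCCACT ✗; k=7: GCTCCCC vs CCCACTC ✗; k=8: AGCTCCCC vs CCCACTCG ✗.
Perfect overlaps at k = 1, 2, 3; the largest is 3.

Longest perfect overlap: 3 complementary base pairs; significant dimer risk (threshold 3).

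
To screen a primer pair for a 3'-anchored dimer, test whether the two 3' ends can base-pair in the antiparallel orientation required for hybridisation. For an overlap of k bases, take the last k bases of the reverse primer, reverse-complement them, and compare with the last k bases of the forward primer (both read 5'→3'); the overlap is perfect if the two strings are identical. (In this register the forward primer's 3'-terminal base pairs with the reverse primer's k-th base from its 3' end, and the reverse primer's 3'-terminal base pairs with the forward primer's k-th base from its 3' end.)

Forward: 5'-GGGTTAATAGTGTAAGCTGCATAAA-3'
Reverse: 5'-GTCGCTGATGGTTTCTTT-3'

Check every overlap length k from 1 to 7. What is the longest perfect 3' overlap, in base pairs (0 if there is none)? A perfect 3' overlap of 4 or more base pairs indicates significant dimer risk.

Longest perfect overlap: 3 complementary base pairs; below the dimer-risk threshold (threshold 4).

Last 7 bases (5'→3') — forward …GCATAAA, reverse …TTTCTTT.
Reverse complement of the reverse primer's last 7 bases: AAAGAAA; its first k bases are the reverse complement of the reverse primer's last k bases, so a perfect k-base overlap needs the forward primer's last k bases to equal them.
Comparing (forward last k vs required): k=1: A vs A ✓; k=2: AA vs AA ✓; k=3: AAA vs AAA ✓; k=4: TAAA vs AAAG ✗; k=5: ATAAA vs AAAGA ✗; k=6: CATAAA vs AAAGAA ✗; k=7: GCATAAA vs AAAGAAA ✗.
Perfect overlaps at k = 1, 2, 3; the largest is 3.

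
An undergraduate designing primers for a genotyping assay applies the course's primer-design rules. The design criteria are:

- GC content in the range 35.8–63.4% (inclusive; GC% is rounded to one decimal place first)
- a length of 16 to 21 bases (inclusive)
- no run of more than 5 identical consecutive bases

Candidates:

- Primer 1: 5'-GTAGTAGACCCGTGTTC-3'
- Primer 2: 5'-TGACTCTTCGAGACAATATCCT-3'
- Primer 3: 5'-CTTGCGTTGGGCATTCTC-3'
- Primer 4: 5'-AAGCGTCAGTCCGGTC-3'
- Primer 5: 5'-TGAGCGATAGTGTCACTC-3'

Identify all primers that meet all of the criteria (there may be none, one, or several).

Primer 1, Primer 3, Primer 4 and Primer 5.

Primer 1 (17 nt, A=3 T=5 G=5 C=4): GC 9/17 = 52.9% ✓; length 17 ✓; longest run = 3 ✓ — passes.
Primer 2 (22 nt, A=6 T=7 G=3 C=6): GC 9/22 = 40.9% ✓; length 22, outside 16–21 ✗; longest run = 2 ✓ — fails.
Primer 3 (18 nt, A=1 T=7 G=5 C=5): GC 10/18 = 55.6% ✓; length 18 ✓; longest run = 3 ✓ — passes.
Primer 4 (16 nt, A=3 T=3 G=5 C=5): GC 10/16 = 62.5% ✓; length 16 ✓; longest run = 2 ✓ — passes.
Primer 5 (18 nt, A=4 T=5 G=5 C=4): GC 9/18 = 50.0% ✓; length 18 ✓; longest run = 1 ✓ — passes.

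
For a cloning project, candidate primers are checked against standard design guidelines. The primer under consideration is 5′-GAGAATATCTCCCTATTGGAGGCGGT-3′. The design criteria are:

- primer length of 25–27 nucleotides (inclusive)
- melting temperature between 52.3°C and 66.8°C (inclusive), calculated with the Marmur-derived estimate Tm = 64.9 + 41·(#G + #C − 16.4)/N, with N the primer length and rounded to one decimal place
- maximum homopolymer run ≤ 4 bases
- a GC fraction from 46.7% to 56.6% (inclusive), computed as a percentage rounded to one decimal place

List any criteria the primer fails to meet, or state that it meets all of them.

Meets all criteria.

Base counts: A=6, T=7, G=8, C=5 (length 26).
length: length 26 ✓
Tm: Tm = 64.9 + 41·(13 − 16.4)/26 = 59.5°C ✓
homopolymer run: longest run = 3 ✓
GC content: GC 13/26 = 50.0% ✓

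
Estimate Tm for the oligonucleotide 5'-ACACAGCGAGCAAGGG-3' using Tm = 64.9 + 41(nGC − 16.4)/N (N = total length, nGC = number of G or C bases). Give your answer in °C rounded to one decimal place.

48.5°C

Base counts: A=6, T=0, G=6, C=4; G+C = 10, N = 16.
Tm = 64.9 + 41·(10 − 16.4)/16 = 64.9 + -262.40/16 = 48.5°C.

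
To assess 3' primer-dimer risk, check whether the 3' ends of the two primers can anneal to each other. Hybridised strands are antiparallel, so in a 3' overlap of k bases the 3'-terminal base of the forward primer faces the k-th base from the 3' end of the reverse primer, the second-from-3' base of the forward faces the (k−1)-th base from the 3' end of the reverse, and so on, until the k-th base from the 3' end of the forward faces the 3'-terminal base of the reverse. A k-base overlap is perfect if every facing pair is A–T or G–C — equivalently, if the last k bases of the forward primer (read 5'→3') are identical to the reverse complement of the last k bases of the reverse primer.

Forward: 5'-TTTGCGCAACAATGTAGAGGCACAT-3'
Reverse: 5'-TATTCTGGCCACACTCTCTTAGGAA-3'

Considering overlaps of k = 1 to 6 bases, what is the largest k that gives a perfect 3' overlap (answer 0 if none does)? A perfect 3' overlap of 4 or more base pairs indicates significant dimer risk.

Longest perfect overlap: 1 complementary base pair; below the dimer-risk threshold (threshold 4).

Last 6 bases (5'→3') — forward …GCACAT, reverse …TAGGAA.
Reverse complement of the reverse primer's last 6 bases: TTCCTA; its first k bases are the reverse complement of the reverse primer's last k bases, so a perfect k-base overlap needs the forward primer's last k bases to equal them.
Comparing (forward last k vs required): k=1: T vs T ✓; k=2: AT vs TT ✗; k=3: CAT vs TTC ✗; k=4: ACAT vs TTCC ✗; k=5: CACAT vs TTCCT ✗; k=6: GCACAT vs TTCCTA ✗.
Only k = 1 is perfect, so the longest perfect 3' overlap is 1.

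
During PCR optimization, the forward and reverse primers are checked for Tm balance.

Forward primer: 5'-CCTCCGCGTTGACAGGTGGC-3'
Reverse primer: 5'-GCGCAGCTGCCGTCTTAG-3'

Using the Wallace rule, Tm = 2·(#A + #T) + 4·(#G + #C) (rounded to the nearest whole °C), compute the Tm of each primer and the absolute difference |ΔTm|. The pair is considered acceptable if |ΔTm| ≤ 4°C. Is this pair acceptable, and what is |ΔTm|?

|ΔTm| = 8°C; the pair is not acceptable.

Forward: A=2 T=4 G=7 C=7 → Tm = 2·6 + 4·14 = 68°C.
Reverse: A=2 T=4 G=6 C=6 → Tm = 2·6 + 4·12 = 60°C.
|ΔTm| = |68 − 60| = 8°C, > 4°C.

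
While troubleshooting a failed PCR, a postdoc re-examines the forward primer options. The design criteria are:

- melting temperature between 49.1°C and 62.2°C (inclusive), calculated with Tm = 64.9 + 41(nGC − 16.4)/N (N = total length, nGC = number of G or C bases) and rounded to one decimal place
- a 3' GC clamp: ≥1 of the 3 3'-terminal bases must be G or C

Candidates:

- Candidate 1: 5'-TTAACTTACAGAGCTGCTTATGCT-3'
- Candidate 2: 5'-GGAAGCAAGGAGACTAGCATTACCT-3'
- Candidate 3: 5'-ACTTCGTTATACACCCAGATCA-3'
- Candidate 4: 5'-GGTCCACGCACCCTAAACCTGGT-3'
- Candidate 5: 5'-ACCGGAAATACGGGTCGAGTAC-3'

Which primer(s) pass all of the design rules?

Candidate 1, Candidate 2, Candidate 3, Candidate 4 and Candidate 5.

Candidate 1 (24 nt, A=6 T=9 G=4 C=5): Tm = 64.9 + 41·(9 − 16.4)/24 = 52.3°C ✓; 3' end GCT has 2 G/C ✓ — passes.
Candidate 2 (25 nt, A=9 T=4 G=7 C=5): Tm = 64.9 + 41·(12 − 16.4)/25 = 57.7°C ✓; 3' end CCT has 2 G/C ✓ — passes.
Candidate 3 (22 nt, A=7 T=6 G=2 C=7): Tm = 64.9 + 41·(9 − 16.4)/22 = 51.1°C ✓; 3' end TCA has 1 G/C ✓ — passes.
Candidate 4 (23 nt, A=5 T=4 G=5 C=9): Tm = 64.9 + 41·(14 − 16.4)/23 = 60.6°C ✓; 3' end GGT has 2 G/C ✓ — passes.
Candidate 5 (22 nt, A=7 T=3 G=7 C=5): Tm = 64.9 + 41·(12 − 16.4)/22 = 56.7°C ✓; 3' end TAC has 1 G/C ✓ — passes.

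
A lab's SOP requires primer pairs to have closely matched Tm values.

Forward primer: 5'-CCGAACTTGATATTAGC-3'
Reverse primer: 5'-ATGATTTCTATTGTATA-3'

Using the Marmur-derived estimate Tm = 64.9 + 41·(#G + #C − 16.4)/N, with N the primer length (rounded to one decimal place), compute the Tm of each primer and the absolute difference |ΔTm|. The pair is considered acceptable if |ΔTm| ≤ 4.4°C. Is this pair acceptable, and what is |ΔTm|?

Forward: G+C = 7, N = 17 → Tm = 64.9 + 41·(7 − 16.4)/17 = 42.2°C.
Reverse: G+C = 3, N = 17 → Tm = 64.9 + 41·(3 − 16.4)/17 = 32.6°C.
|ΔTm| = |42.2 − 32.6| = 9.6°C, > 4.4°C.

|ΔTm| = 9.6°C; the pair is not acceptable.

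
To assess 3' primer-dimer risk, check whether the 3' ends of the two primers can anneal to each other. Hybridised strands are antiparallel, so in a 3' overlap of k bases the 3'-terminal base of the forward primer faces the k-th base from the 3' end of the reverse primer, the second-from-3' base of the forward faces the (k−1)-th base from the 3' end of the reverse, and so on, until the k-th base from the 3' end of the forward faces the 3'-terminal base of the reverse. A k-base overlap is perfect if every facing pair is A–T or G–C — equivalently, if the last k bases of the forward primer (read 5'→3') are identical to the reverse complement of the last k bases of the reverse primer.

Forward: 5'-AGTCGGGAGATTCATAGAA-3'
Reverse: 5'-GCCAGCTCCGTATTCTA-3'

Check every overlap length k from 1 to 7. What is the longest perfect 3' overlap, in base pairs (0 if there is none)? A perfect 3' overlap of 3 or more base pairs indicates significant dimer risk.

Last 7 bases (5'→3') — forward …CATAGAA, reverse …TATTCTA.
Reverse complement of the reverse primer's last 7 bases: TAGAATA; its first k bases are the reverse complement of the reverse primer's last k bases, so a perfect k-base overlap needs the forward primer's last k bases to equal them.
Comparing (forward last k vs required): k=1: A vs T ✗; k=2: AA vs TA ✗; k=3: GAA vs TAG ✗; k=4: AGAA vs TAGA ✗; k=5: TAGAA vs TAGAA ✓; k=6: ATAGAA vs TAGAAT ✗; k=7: CATAGAA vs TAGAATA ✗.
Only k = 5 is perfect, so the longest perfect 3' overlap is 5.

Longest perfect overlap: 5 complementary base pairs; significant dimer risk (threshold 3).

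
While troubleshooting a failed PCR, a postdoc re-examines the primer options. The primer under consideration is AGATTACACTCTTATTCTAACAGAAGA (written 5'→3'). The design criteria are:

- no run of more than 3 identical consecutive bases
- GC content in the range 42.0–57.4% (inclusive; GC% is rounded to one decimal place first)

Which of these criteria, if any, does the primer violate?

Fails: GC content.

Base counts: A=11, T=8, G=3, C=5 (length 27).
homopolymer run: longest run = 2 ✓
GC content: GC 8/27 = 29.6%, outside 42.0–57.4% ✗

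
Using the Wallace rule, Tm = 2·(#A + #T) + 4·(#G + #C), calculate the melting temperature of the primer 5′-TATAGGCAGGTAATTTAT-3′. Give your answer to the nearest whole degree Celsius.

46°C

Base counts: A=6, T=7, G=4, C=1 (length 18).
Tm = 2·(6+7) + 4·(4+1) = 2·13 + 4·5 = 26 + 20 = 46°C.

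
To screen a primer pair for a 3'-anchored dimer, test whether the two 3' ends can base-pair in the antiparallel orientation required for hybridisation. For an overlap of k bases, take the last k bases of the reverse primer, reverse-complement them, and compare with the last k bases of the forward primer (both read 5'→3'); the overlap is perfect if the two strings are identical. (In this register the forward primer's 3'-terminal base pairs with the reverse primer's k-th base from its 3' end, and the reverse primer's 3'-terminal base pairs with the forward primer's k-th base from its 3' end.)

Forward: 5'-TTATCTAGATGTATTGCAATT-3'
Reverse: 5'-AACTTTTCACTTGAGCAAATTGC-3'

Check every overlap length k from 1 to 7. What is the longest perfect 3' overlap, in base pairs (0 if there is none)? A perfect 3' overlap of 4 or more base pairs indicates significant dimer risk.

Last 7 bases (5'→3') — forward …TGCAATT, reverse …AAATTGC.
Reverse complement of the reverse primer's last 7 bases: GCAATTT; its first k bases are the reverse complement of the reverse primer's last k bases, so a perfect k-base overlap needs the forward primer's last k bases to equal them.
Comparing (forward last k vs required): k=1: T vs G ✗; k=2: TT vs GC ✗; k=3: ATT vs GCA ✗; k=4: AATT vs GCAA ✗; k=5: CAATT vs GCAAT ✗; k=6: GCAATT vs GCAATT ✓; k=7: TGCAATT vs GCAATTT ✗.
Only k = 6 is perfect, so the longest perfect 3' overlap is 6.

Longest perfect overlap: 6 complementary base pairs; significant dimer risk (threshold 4).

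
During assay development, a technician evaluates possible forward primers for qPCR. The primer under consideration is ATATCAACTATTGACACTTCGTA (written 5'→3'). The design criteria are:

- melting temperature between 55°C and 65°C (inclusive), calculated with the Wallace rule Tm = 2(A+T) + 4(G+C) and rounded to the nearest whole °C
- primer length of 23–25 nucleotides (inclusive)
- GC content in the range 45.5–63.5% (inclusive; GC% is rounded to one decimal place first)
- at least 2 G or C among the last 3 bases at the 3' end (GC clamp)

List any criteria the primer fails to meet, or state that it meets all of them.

Base counts: A=8, T=8, G=2, C=5 (length 23).
Tm: Tm = 2·16 + 4·7 = 60°C ✓
length: length 23 ✓
GC content: GC 7/23 = 30.4%, outside 45.5–63.5% ✗
GC clamp: 3' end GTA has 1 G/C, need ≥2 ✗

Fails: GC content, GC clamp.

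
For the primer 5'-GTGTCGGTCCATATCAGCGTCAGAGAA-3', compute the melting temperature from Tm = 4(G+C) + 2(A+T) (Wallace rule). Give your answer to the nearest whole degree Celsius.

82°C

Base counts: A=7, T=6, G=8, C=6 (length 27).
Tm = 2·(7+6) + 4·(8+6) = 2·13 + 4·14 = 26 + 56 = 82°C.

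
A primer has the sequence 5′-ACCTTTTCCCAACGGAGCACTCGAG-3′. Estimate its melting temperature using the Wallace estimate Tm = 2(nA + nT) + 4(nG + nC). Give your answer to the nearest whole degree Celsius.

78°C

Base counts: A=6, T=5, G=5, C=9 (length 25).
Tm = 2·(6+5) + 4·(5+9) = 2·11 + 4·14 = 22 + 56 = 78°C.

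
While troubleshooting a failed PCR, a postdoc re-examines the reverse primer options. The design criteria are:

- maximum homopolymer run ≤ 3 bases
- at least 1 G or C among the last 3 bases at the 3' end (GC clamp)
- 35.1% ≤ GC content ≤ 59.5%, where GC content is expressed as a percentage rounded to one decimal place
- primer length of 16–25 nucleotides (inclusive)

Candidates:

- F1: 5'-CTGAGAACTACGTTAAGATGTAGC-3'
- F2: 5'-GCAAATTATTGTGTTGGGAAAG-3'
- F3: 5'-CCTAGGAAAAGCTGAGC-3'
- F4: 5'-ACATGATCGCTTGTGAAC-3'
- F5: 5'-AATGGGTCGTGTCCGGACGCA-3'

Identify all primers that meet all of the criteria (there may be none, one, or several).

F1, F2 and F4.

F1 (24 nt, A=8 T=6 G=6 C=4): longest run = 2 ✓; 3' end AGC has 2 G/C ✓; GC 10/24 = 41.7% ✓; length 24 ✓ — passes.
F2 (22 nt, A=7 T=7 G=7 C=1): longest run = 3 ✓; 3' end AAG has 1 G/C ✓; GC 8/22 = 36.4% ✓; length 22 ✓ — passes.
F3 (17 nt, A=6 T=2 G=5 C=4): longest run = 4, exceeds 3 ✗; 3' end AGC has 2 G/C ✓; GC 9/17 = 52.9% ✓; length 17 ✓ — fails.
F4 (18 nt, A=5 T=5 G=4 C=4): longest run = 2 ✓; 3' end AAC has 1 G/C ✓; GC 8/18 = 44.4% ✓; length 18 ✓ — passes.
F5 (21 nt, A=4 T=4 G=8 C=5): longest run = 3 ✓; 3' end GCA has 2 G/C ✓; GC 13/21 = 61.9%, outside 35.1–59.5% ✗; length 21 ✓ — fails.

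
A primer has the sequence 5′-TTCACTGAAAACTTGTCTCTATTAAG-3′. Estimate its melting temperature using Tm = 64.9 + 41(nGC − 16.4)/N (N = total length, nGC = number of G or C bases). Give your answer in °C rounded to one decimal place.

Base counts: A=8, T=10, G=3, C=5; G+C = 8, N = 26.
Tm = 64.9 + 41·(8 − 16.4)/26 = 64.9 + -344.40/26 = 51.7°C.

51.7°C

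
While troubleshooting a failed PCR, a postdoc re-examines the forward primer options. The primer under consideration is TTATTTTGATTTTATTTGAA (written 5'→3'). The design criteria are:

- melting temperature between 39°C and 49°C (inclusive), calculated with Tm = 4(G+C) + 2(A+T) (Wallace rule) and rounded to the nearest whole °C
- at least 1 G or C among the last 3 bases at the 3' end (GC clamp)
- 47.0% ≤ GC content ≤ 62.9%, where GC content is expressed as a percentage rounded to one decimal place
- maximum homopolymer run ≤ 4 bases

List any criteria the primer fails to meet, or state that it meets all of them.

Base counts: A=5, T=13, G=2, C=0 (length 20).
Tm: Tm = 2·18 + 4·2 = 44°C ✓
GC clamp: 3' end GAA has 1 G/C ✓
GC content: GC 2/20 = 10.0%, outside 47.0–62.9% ✗
homopolymer run: longest run = 4 ✓

Fails: GC content.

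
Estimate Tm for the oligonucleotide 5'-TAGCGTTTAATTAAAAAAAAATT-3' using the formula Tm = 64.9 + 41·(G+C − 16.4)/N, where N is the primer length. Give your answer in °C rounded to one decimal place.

41.0°C

Base counts: A=12, T=8, G=2, C=1; G+C = 3, N = 23.
Tm = 64.9 + 41·(3 − 16.4)/23 = 64.9 + -549.40/23 = 41.0°C.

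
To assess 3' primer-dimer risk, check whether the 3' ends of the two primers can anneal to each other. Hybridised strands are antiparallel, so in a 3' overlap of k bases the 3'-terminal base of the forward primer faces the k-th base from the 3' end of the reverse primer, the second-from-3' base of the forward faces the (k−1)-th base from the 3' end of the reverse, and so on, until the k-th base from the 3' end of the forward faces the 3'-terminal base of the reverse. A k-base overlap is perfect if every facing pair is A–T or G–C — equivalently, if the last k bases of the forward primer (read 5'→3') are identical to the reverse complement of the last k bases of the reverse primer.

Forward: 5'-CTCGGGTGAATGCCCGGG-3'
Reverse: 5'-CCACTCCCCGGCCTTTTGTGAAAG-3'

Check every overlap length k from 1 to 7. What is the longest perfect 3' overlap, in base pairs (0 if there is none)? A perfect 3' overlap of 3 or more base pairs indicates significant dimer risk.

Last 7 bases (5'→3') — forward …GCCCGGG, reverse …GTGAAAG.
Reverse complement of the reverse primer's last 7 bases: CTTTCAC; its first k bases are the reverse complement of the reverse primer's last k bases, so a perfect k-base overlap needs the forward primer's last k bases to equal them.
Comparing (forward last k vs required): k=1: G vs C ✗; k=2: GG vs CT ✗; k=3: GGG vs CTT ✗; k=4: CGGG vs CTTT ✗; k=5: CCGGG vs CTTTC ✗; k=6: CCCGGG vs CTTTCA ✗; k=7: GCCCGGG vs CTTTCAC ✗.
No overlap length from 1 to 7 is perfect, so the longest perfect 3' overlap is 0.

Longest perfect overlap: 0 complementary base pairs; below the dimer-risk threshold (threshold 3).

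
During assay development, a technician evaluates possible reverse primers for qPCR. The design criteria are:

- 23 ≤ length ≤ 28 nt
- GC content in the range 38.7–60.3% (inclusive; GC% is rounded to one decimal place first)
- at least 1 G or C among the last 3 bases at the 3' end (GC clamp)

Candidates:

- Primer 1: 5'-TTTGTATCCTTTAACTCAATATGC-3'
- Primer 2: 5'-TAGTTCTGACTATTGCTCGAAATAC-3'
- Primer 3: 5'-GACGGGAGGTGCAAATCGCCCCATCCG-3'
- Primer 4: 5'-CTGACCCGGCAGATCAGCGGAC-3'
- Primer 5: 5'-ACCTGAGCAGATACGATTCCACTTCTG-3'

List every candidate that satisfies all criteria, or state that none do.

Primer 5 only.

Primer 1 (24 nt, A=6 T=11 G=2 C=5): length 24 ✓; GC 7/24 = 29.2%, outside 38.7–60.3% ✗; 3' end TGC has 2 G/C ✓ — fails.
Primer 2 (25 nt, A=7 T=9 G=4 C=5): length 25 ✓; GC 9/25 = 36.0%, outside 38.7–60.3% ✗; 3' end TAC has 1 G/C ✓ — fails.
Primer 3 (27 nt, A=6 T=3 G=9 C=9): length 27 ✓; GC 18/27 = 66.7%, outside 38.7–60.3% ✗; 3' end CCG has 3 G/C ✓ — fails.
Primer 4 (22 nt, A=5 T=2 G=7 C=8): length 22, outside 23–28 ✗; GC 15/22 = 68.2%, outside 38.7–60.3% ✗; 3' end GAC has 2 G/C ✓ — fails.
Primer 5 (27 nt, A=7 T=7 G=5 C=8): length 27 ✓; GC 13/27 = 48.1% ✓; 3' end CTG has 2 G/C ✓ — passes.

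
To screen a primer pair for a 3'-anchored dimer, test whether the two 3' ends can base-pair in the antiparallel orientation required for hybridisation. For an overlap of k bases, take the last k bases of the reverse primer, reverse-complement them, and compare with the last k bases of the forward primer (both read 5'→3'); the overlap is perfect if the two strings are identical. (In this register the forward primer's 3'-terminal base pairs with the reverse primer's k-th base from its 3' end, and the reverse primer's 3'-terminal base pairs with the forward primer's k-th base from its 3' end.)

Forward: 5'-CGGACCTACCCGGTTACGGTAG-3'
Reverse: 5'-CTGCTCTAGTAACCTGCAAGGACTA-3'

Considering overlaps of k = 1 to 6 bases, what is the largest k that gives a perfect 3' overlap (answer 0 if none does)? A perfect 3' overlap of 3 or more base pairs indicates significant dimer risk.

Longest perfect overlap: 3 complementary base pairs; significant dimer risk (threshold 3).

Last 6 bases (5'→3') — forward …CGGTAG, reverse …GGACTA.
Reverse complement of the reverse primer's last 6 bases: TAGTCC; its first k bases are the reverse complement of the reverse primer's last k bases, so a perfect k-base overlap needs the forward primer's last k bases to equal them.
Comparing (forward last k vs required): k=1: G vs T ✗; k=2: AG vs TA ✗; k=3: TAG vs TAG ✓; k=4: GTAG vs TAGT ✗; k=5: GGTAG vs TAGTC ✗; k=6: CGGTAG vs TAGTCC ✗.
Only k = 3 is perfect, so the longest perfect 3' overlap is 3.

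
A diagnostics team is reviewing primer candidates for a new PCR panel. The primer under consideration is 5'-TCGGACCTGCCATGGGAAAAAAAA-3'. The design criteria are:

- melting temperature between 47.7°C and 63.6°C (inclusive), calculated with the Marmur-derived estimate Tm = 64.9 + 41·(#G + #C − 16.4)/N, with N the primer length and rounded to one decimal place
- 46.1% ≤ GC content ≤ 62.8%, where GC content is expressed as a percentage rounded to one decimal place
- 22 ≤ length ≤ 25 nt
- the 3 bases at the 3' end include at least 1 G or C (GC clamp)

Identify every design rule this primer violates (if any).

Fails: GC content, GC clamp.

Base counts: A=10, T=3, G=6, C=5 (length 24).
Tm: Tm = 64.9 + 41·(11 − 16.4)/24 = 55.7°C ✓
GC content: GC 11/24 = 45.8%, outside 46.1–62.8% ✗
length: length 24 ✓
GC clamp: 3' end AAA has 0 G/C, need ≥1 ✗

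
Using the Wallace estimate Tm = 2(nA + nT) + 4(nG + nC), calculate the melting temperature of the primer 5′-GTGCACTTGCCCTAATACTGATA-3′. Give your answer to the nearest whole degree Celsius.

Base counts: A=6, T=7, G=4, C=6 (length 23).
Tm = 2·(6+7) + 4·(4+6) = 2·13 + 4·10 = 26 + 40 = 66°C.

66°C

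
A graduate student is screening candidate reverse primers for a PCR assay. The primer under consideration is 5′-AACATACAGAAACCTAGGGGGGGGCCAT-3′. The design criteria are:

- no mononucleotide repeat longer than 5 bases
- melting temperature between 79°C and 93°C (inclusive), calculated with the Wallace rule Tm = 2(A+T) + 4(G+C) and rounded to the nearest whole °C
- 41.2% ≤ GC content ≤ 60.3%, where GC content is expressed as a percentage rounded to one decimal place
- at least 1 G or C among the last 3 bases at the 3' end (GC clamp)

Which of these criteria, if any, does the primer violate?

Base counts: A=10, T=3, G=9, C=6 (length 28).
homopolymer run: longest run = 8, exceeds 5 ✗
Tm: Tm = 2·13 + 4·15 = 86°C ✓
GC content: GC 15/28 = 53.6% ✓
GC clamp: 3' end CAT has 1 G/C ✓

Fails: homopolymer run.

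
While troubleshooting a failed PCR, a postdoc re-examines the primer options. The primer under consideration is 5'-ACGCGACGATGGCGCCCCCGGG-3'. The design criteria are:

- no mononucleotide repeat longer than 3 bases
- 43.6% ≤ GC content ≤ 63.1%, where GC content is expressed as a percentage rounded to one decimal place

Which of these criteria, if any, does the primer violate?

Base counts: A=3, T=1, G=9, C=9 (length 22).
homopolymer run: longest run = 5, exceeds 3 ✗
GC content: GC 18/22 = 81.8%, outside 43.6–63.1% ✗

Fails: homopolymer run, GC content.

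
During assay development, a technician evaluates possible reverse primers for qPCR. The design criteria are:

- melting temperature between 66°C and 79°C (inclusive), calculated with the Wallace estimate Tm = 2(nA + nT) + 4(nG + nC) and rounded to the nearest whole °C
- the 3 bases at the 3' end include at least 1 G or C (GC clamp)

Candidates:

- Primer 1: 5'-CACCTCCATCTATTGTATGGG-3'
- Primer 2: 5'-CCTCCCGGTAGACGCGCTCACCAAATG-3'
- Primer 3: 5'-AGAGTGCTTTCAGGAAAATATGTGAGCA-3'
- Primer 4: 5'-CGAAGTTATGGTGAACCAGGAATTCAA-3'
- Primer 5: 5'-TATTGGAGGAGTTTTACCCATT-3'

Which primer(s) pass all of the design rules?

Primer 1 (21 nt, A=4 T=7 G=4 C=6): Tm = 2·11 + 4·10 = 62°C, outside 66–79°C ✗; 3' end GGG has 3 G/C ✓ — fails.
Primer 2 (27 nt, A=6 T=4 G=6 C=11): Tm = 2·10 + 4·17 = 88°C, outside 66–79°C ✗; 3' end ATG has 1 G/C ✓ — fails.
Primer 3 (28 nt, A=10 T=7 G=8 C=3): Tm = 2·17 + 4·11 = 78°C ✓; 3' end GCA has 2 G/C ✓ — passes.
Primer 4 (27 nt, A=10 T=6 G=7 C=4): Tm = 2·16 + 4·11 = 76°C ✓; 3' end CAA has 1 G/C ✓ — passes.
Primer 5 (22 nt, A=5 T=9 G=5 C=3): Tm = 2·14 + 4·8 = 60°C, outside 66–79°C ✗; 3' end ATT has 0 G/C, need ≥1 ✗ — fails.

Primer 3 and Primer 4.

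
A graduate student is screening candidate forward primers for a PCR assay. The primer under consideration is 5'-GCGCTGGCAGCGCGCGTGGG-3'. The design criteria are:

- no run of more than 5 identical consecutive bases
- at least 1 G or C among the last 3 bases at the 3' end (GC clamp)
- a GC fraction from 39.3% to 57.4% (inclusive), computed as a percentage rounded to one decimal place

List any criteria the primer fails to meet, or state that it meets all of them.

Base counts: A=1, T=2, G=11, C=6 (length 20).
homopolymer run: longest run = 3 ✓
GC clamp: 3' end GGG has 3 G/C ✓
GC content: GC 17/20 = 85.0%, outside 39.3–57.4% ✗

Fails: GC content.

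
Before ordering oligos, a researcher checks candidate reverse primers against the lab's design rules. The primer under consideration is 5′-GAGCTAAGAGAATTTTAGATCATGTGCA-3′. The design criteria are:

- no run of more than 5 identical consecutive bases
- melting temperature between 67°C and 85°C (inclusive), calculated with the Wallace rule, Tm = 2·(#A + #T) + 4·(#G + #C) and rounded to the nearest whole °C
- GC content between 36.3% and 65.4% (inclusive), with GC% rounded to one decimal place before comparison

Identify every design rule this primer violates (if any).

Base counts: A=10, T=8, G=7, C=3 (length 28).
homopolymer run: longest run = 4 ✓
Tm: Tm = 2·18 + 4·10 = 76°C ✓
GC content: GC 10/28 = 35.7%, outside 36.3–65.4% ✗

Fails: GC content.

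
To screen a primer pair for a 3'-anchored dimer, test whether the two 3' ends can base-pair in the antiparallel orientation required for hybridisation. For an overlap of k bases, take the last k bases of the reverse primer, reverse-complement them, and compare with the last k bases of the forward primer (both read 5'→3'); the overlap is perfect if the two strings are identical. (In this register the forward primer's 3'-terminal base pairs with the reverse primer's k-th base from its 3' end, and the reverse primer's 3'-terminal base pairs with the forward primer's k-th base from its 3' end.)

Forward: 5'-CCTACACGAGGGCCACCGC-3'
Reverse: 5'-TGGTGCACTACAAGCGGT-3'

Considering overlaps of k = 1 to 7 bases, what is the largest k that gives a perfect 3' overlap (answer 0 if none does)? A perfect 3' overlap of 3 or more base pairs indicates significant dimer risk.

Last 7 bases (5'→3') — forward …CCACCGC, reverse …AAGCGGT.
Reverse complement of the reverse primer's last 7 bases: ACCGCTT; its first k bases are the reverse complement of the reverse primer's last k bases, so a perfect k-base overlap needs the forward primer's last k bases to equal them.
Comparing (forward last k vs required): k=1: C vs A ✗; k=2: GC vs AC ✗; k=3: CGC vs ACC ✗; k=4: CCGC vs ACCG ✗; k=5: ACCGC vs ACCGC ✓; k=6: CACCGC vs ACCGCT ✗; k=7: CCACCGC vs ACCGCTT ✗.
Only k = 5 is perfect, so the longest perfect 3' overlap is 5.

Longest perfect overlap: 5 complementary base pairs; significant dimer risk (threshold 3).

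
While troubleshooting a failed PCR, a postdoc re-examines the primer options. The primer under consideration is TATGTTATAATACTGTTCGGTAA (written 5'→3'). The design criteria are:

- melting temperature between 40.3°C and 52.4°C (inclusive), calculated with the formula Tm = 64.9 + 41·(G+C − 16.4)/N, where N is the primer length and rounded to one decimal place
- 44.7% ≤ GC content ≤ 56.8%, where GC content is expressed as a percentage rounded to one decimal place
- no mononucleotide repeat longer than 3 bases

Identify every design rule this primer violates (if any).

Base counts: A=7, T=10, G=4, C=2 (length 23).
Tm: Tm = 64.9 + 41·(6 − 16.4)/23 = 46.4°C ✓
GC content: GC 6/23 = 26.1%, outside 44.7–56.8% ✗
homopolymer run: longest run = 2 ✓

Fails: GC content.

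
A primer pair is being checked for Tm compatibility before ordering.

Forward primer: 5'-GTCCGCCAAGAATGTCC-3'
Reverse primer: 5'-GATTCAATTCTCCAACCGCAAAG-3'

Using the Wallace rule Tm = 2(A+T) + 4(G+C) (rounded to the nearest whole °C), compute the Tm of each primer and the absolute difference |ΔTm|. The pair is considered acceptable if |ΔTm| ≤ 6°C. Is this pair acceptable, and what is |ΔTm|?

|ΔTm| = 12°C; the pair is not acceptable.

Forward: A=4 T=3 G=4 C=6 → Tm = 2·7 + 4·10 = 54°C.
Reverse: A=8 T=5 G=3 C=7 → Tm = 2·13 + 4·10 = 66°C.
|ΔTm| = |54 − 66| = 12°C, > 6°C.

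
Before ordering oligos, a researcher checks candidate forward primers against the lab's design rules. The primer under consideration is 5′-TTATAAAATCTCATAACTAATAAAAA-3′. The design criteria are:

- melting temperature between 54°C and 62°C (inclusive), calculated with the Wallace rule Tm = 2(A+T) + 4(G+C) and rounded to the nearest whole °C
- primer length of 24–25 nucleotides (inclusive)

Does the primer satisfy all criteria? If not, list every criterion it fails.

Fails: length.

Base counts: A=15, T=8, G=0, C=3 (length 26).
Tm: Tm = 2·23 + 4·3 = 58°C ✓
length: length 26, outside 24–25 ✗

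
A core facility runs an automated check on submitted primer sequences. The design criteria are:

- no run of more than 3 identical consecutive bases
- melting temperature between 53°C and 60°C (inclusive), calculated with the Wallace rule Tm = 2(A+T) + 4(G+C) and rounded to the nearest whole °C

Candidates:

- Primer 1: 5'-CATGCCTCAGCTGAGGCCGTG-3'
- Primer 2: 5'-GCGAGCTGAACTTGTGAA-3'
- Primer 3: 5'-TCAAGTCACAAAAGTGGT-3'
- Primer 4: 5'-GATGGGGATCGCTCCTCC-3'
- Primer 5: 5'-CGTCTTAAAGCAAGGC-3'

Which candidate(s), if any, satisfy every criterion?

Primer 2 only.

Primer 1 (21 nt, A=3 T=4 G=7 C=7): longest run = 2 ✓; Tm = 2·7 + 4·14 = 70°C, outside 53–60°C ✗ — fails.
Primer 2 (18 nt, A=5 T=4 G=6 C=3): longest run = 2 ✓; Tm = 2·9 + 4·9 = 54°C ✓ — passes.
Primer 3 (18 nt, A=7 T=4 G=4 C=3): longest run = 4, exceeds 3 ✗; Tm = 2·11 + 4·7 = 50°C, outside 53–60°C ✗ — fails.
Primer 4 (18 nt, A=2 T=4 G=6 C=6): longest run = 4, exceeds 3 ✗; Tm = 2·6 + 4·12 = 60°C ✓ — fails.
Primer 5 (16 nt, A=5 T=3 G=4 C=4): longest run = 3 ✓; Tm = 2·8 + 4·8 = 48°C, outside 53–60°C ✗ — fails.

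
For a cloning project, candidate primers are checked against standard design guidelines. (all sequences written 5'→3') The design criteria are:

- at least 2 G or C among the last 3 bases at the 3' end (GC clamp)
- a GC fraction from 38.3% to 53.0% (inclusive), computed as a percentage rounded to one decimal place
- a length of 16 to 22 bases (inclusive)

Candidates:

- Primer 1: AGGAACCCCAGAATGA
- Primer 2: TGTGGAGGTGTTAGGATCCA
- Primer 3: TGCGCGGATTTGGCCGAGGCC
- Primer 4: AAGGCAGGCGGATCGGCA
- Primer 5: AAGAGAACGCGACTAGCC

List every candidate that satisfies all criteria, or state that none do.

Primer 2 only.

Primer 1 (16 nt, A=7 T=1 G=4 C=4): 3' end TGA has 1 G/C, need ≥2 ✗; GC 8/16 = 50.0% ✓; length 16 ✓ — fails.
Primer 2 (20 nt, A=4 T=6 G=8 C=2): 3' end CCA has 2 G/C ✓; GC 10/20 = 50.0% ✓; length 20 ✓ — passes.
Primer 3 (21 nt, A=2 T=4 G=9 C=6): 3' end GCC has 3 G/C ✓; GC 15/21 = 71.4%, outside 38.3–53.0% ✗; length 21 ✓ — fails.
Primer 4 (18 nt, A=5 T=1 G=8 C=4): 3' end GCA has 2 G/C ✓; GC 12/18 = 66.7%, outside 38.3–53.0% ✗; length 18 ✓ — fails.
Primer 5 (18 nt, A=7 T=1 G=5 C=5): 3' end GCC has 3 G/C ✓; GC 10/18 = 55.6%, outside 38.3–53.0% ✗; length 18 ✓ — fails.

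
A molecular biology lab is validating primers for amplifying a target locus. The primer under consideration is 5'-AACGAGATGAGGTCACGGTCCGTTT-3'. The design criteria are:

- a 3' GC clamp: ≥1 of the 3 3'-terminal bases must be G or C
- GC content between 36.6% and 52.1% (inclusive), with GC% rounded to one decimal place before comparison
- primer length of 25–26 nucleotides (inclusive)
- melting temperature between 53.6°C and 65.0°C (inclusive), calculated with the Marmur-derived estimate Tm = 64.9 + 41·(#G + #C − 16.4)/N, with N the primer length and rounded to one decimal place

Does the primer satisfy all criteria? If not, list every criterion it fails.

Base counts: A=6, T=6, G=8, C=5 (length 25).
GC clamp: 3' end TTT has 0 G/C, need ≥1 ✗
GC content: GC 13/25 = 52.0% ✓
length: length 25 ✓
Tm: Tm = 64.9 + 41·(13 − 16.4)/25 = 59.3°C ✓

Fails: GC clamp.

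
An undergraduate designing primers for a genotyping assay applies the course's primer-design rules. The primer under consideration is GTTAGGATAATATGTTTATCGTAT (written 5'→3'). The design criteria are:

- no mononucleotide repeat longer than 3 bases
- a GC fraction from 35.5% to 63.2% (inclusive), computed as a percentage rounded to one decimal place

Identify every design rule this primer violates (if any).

Fails: GC content.

Base counts: A=7, T=11, G=5, C=1 (length 24).
homopolymer run: longest run = 3 ✓
GC content: GC 6/24 = 25.0%, outside 35.5–63.2% ✗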